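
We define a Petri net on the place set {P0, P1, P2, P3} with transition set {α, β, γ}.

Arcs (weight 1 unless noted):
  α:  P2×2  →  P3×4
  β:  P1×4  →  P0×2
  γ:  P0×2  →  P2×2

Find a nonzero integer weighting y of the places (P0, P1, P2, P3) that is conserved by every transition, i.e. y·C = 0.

y = (P0:2, P1:1, P2:2, P3:1)

Incidence matrix C (rows=places, cols=transitions):
        α    β    γ
   P0   0    2   -2
   P1   0   -4    0
   P2  -2    0    2
   P3   4    0    0

Candidate y = [2, 1, 2, 1]; check y·C column-wise:
  col α: 2·0 + 1·0 + 2·-2 + 1·4 = 0
  col β: 2·2 + 1·-4 + 2·0 + 1·0 = 0
  col γ: 2·-2 + 1·0 + 2·2 + 1·0 = 0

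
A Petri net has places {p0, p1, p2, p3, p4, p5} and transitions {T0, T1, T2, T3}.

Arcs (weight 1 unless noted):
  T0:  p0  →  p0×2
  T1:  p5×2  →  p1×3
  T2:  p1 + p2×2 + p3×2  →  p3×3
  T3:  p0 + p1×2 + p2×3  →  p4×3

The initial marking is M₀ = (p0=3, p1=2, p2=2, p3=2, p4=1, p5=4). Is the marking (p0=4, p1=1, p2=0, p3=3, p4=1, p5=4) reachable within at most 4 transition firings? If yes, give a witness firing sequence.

step 1: fire T0:  (p0=3, p1=2, p2=2, p3=2, p4=1, p5=4) → (p0=4, p1=2, p2=2, p3=2, p4=1, p5=4)
step 2: fire T2:  (p0=4, p1=2, p2=2, p3=2, p4=1, p5=4) → (p0=4, p1=1, p2=0, p3=3, p4=1, p5=4)

YES — reachable via ⟨T0, T2⟩ (2 firings)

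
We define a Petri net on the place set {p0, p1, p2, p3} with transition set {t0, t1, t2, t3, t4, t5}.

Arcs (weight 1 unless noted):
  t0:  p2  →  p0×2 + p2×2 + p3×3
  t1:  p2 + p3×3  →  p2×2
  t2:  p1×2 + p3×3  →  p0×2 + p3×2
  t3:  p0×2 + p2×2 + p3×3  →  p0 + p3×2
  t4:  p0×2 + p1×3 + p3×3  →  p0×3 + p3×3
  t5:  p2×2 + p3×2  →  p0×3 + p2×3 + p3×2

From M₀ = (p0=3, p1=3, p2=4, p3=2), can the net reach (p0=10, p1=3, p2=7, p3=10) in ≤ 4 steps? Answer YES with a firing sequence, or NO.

depth 0: 1 marking
depth 1: 3 markings reached so far
depth 2: 10 markings reached so far
depth 3: 28 markings reached so far
depth 4: 63 markings reached so far
target is not among the 63 markings reachable within 4 steps

NO — not reachable within 4 firings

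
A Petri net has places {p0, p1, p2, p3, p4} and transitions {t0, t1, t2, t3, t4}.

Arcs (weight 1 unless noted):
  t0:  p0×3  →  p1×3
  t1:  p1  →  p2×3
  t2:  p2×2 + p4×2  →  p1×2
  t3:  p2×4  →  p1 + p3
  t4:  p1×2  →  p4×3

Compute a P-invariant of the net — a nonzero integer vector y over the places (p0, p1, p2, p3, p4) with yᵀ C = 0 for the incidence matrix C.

Incidence matrix C (rows=places, cols=transitions):
       t0   t1   t2   t3   t4
   p0  -3    0    0    0    0
   p1   3   -1    2    1   -2
   p2   0    3   -2   -4    0
   p3   0    0    0    1    0
   p4   0    0   -2    0    3

Candidate y = [3, 3, 1, 1, 2]; check y·C column-wise:
  col t0: 3·-3 + 3·3 + 1·0 + 1·0 + 2·0 = 0
  col t1: 3·0 + 3·-1 + 1·3 + 1·0 + 2·0 = 0
  col t2: 3·0 + 3·2 + 1·-2 + 1·0 + 2·-2 = 0
  col t3: 3·0 + 3·1 + 1·-4 + 1·1 + 2·0 = 0
  col t4: 3·0 + 3·-2 + 1·0 + 1·0 + 2·3 = 0

y = (p0:3, p1:3, p2:1, p3:1, p4:2)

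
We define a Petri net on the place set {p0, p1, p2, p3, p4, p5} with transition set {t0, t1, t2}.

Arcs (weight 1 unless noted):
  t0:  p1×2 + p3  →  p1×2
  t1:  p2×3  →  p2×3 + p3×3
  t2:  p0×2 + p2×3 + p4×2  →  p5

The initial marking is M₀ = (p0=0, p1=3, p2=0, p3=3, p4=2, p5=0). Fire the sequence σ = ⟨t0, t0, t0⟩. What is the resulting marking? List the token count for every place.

(p0=0, p1=3, p2=0, p3=0, p4=2, p5=0)

step 1: fire t0:  (p0=0, p1=3, p2=0, p3=3, p4=2, p5=0) → (p0=0, p1=3, p2=0, p3=2, p4=2, p5=0)
step 2: fire t0:  (p0=0, p1=3, p2=0, p3=2, p4=2, p5=0) → (p0=0, p1=3, p2=0, p3=1, p4=2, p5=0)
step 3: fire t0:  (p0=0, p1=3, p2=0, p3=1, p4=2, p5=0) → (p0=0, p1=3, p2=0, p3=0, p4=2, p5=0)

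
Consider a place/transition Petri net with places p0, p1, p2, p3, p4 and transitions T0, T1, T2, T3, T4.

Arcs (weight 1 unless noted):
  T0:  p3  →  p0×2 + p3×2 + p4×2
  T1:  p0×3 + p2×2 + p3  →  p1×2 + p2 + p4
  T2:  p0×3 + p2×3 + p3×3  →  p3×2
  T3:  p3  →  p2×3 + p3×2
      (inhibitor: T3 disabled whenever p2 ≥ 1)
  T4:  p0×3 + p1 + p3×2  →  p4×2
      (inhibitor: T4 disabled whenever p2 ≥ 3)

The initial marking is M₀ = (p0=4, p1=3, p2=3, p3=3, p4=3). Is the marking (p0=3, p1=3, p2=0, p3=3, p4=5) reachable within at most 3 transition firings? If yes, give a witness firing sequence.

YES — reachable via ⟨T0, T2⟩ (2 firings)

step 1: fire T0:  (p0=4, p1=3, p2=3, p3=3, p4=3) → (p0=6, p1=3, p2=3, p3=4, p4=5)
step 2: fire T2:  (p0=6, p1=3, p2=3, p3=4, p4=5) → (p0=3, p1=3, p2=0, p3=3, p4=5)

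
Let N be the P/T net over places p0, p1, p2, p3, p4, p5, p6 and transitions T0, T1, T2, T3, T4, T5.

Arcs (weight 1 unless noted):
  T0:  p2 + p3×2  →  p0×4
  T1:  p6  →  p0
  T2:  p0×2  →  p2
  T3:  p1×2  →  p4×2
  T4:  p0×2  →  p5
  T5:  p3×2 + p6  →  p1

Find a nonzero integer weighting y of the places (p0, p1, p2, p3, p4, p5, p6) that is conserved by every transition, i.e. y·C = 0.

Incidence matrix C (rows=places, cols=transitions):
       T0   T1   T2   T3   T4   T5
   p0   4    1   -2    0   -2    0
   p1   0    0    0   -2    0    1
   p2  -1    0    1    0    0    0
   p3  -2    0    0    0    0   -2
   p4   0    0    0    2    0    0
   p5   0    0    0    0    1    0
   p6   0   -1    0    0    0   -1

Candidate y = [1, 3, 2, 1, 3, 2, 1]; check y·C column-wise:
  col T0: 1·4 + 3·0 + 2·-1 + 1·-2 + 3·0 + 2·0 + 1·0 = 0
  col T1: 1·1 + 3·0 + 2·0 + 1·0 + 3·0 + 2·0 + 1·-1 = 0
  col T2: 1·-2 + 3·0 + 2·1 + 1·0 + 3·0 + 2·0 + 1·0 = 0
  col T3: 1·0 + 3·-2 + 2·0 + 1·0 + 3·2 + 2·0 + 1·0 = 0
  col T4: 1·-2 + 3·0 + 2·0 + 1·0 + 3·0 + 2·1 + 1·0 = 0
  col T5: 1·0 + 3·1 + 2·0 + 1·-2 + 3·0 + 2·0 + 1·-1 = 0

y = (p0:1, p1:3, p2:2, p3:1, p4:3, p5:2, p6:1)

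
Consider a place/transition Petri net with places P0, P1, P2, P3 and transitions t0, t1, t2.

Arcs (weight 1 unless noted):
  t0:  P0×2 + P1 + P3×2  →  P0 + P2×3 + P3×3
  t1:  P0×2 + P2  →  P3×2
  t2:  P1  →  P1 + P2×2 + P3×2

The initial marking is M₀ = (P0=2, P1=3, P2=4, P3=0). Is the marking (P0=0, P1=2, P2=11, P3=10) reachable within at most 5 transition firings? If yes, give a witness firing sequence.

depth 0: 1 marking
depth 1: 3 markings reached so far
depth 2: 6 markings reached so far
depth 3: 9 markings reached so far
depth 4: 12 markings reached so far
depth 5: 15 markings reached so far
target is not among the 15 markings reachable within 5 steps

NO — not reachable within 5 firings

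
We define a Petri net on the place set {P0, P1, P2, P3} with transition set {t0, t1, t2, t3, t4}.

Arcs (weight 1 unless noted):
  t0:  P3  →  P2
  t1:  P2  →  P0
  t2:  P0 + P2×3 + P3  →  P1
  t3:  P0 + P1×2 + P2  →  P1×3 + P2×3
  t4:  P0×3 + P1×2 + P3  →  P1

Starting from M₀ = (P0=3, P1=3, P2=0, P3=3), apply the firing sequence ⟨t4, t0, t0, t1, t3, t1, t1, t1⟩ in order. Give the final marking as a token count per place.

step 1: fire t4:  (P0=3, P1=3, P2=0, P3=3) → (P0=0, P1=2, P2=0, P3=2)
step 2: fire t0:  (P0=0, P1=2, P2=0, P3=2) → (P0=0, P1=2, P2=1, P3=1)
step 3: fire t0:  (P0=0, P1=2, P2=1, P3=1) → (P0=0, P1=2, P2=2, P3=0)
step 4: fire t1:  (P0=0, P1=2, P2=2, P3=0) → (P0=1, P1=2, P2=1, P3=0)
step 5: fire t3:  (P0=1, P1=2, P2=1, P3=0) → (P0=0, P1=3, P2=3, P3=0)
step 6: fire t1:  (P0=0, P1=3, P2=3, P3=0) → (P0=1, P1=3, P2=2, P3=0)
step 7: fire t1:  (P0=1, P1=3, P2=2, P3=0) → (P0=2, P1=3, P2=1, P3=0)
step 8: fire t1:  (P0=2, P1=3, P2=1, P3=0) → (P0=3, P1=3, P2=0, P3=0)

(P0=3, P1=3, P2=0, P3=0)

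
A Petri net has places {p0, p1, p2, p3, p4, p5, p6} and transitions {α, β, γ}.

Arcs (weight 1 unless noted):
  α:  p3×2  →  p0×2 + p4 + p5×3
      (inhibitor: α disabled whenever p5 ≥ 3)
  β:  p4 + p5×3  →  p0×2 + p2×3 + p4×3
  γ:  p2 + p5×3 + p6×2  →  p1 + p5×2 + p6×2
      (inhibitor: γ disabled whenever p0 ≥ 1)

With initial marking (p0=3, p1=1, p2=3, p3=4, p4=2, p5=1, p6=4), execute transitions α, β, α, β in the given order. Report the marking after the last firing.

(p0=11, p1=1, p2=9, p3=0, p4=8, p5=1, p6=4)

step 1: fire α:  (p0=3, p1=1, p2=3, p3=4, p4=2, p5=1, p6=4) → (p0=5, p1=1, p2=3, p3=2, p4=3, p5=4, p6=4)
step 2: fire β:  (p0=5, p1=1, p2=3, p3=2, p4=3, p5=4, p6=4) → (p0=7, p1=1, p2=6, p3=2, p4=5, p5=1, p6=4)
step 3: fire α:  (p0=7, p1=1, p2=6, p3=2, p4=5, p5=1, p6=4) → (p0=9, p1=1, p2=6, p3=0, p4=6, p5=4, p6=4)
step 4: fire β:  (p0=9, p1=1, p2=6, p3=0, p4=6, p5=4, p6=4) → (p0=11, p1=1, p2=9, p3=0, p4=8, p5=1, p6=4)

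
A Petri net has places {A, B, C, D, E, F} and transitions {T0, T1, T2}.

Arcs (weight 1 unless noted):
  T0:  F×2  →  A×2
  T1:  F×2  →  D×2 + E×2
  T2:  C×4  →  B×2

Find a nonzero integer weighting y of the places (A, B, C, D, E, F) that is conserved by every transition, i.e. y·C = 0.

y = (A:0, B:2, C:1, D:0, E:0, F:0)

Incidence matrix C (rows=places, cols=transitions):
       T0   T1   T2
    A   2    0    0
    B   0    0    2
    C   0    0   -4
    D   0    2    0
    E   0    2    0
    F  -2   -2    0

Candidate y = [0, 2, 1, 0, 0, 0]; check y·C column-wise:
  col T0: 0·2 + 2·0 + 1·0 + 0·-2 = 0
  col T1: 2·0 + 1·0 + 0·2 + 0·2 + 0·-2 = 0
  col T2: 2·2 + 1·-4 = 0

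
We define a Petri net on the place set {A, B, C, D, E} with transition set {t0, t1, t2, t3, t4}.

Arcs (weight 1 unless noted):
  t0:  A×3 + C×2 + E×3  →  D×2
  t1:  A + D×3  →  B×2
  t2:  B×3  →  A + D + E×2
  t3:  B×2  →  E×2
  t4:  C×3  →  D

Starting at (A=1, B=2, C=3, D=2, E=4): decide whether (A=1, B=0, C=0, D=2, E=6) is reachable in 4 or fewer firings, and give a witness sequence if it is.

NO — not reachable within 4 firings

depth 0: 1 marking
depth 1: 3 markings reached so far
depth 2: 5 markings reached so far
depth 3: 7 markings reached so far
depth 4: 8 markings reached so far
target is not among the 8 markings reachable within 4 steps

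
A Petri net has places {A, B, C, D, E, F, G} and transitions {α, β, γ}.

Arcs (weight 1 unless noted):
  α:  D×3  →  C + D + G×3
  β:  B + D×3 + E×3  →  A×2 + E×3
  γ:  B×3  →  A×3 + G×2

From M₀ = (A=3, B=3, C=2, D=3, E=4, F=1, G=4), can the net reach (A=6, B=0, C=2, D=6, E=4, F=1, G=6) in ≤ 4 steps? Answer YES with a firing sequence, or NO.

depth 0: 1 marking
depth 1: 4 markings reached so far
depth 2: 5 markings reached so far
depth 3: 5 markings reached so far
(frontier empty at depth 3; search complete)
target is not among the 5 markings reachable within 4 steps

NO — not reachable within 4 firings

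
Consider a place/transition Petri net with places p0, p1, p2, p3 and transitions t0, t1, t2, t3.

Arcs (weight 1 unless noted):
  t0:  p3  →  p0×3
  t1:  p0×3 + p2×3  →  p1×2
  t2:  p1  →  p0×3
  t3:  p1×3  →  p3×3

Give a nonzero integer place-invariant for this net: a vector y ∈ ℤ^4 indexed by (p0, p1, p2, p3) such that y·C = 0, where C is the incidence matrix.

y = (p0:1, p1:3, p2:1, p3:3)

Incidence matrix C (rows=places, cols=transitions):
       t0   t1   t2   t3
   p0   3   -3    3    0
   p1   0    2   -1   -3
   p2   0   -3    0    0
   p3  -1    0    0    3

Candidate y = [1, 3, 1, 3]; check y·C column-wise:
  col t0: 1·3 + 3·0 + 1·0 + 3·-1 = 0
  col t1: 1·-3 + 3·2 + 1·-3 + 3·0 = 0
  col t2: 1·3 + 3·-1 + 1·0 + 3·0 = 0
  col t3: 1·0 + 3·-3 + 1·0 + 3·3 = 0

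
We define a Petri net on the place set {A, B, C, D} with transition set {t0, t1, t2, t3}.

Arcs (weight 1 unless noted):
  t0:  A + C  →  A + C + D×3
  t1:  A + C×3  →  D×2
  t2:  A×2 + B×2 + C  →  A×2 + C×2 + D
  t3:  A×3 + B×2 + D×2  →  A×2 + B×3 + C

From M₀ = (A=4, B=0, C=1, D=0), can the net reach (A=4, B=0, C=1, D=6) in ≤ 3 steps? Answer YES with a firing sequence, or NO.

YES — reachable via ⟨t0, t0⟩ (2 firings)

step 1: fire t0:  (A=4, B=0, C=1, D=0) → (A=4, B=0, C=1, D=3)
step 2: fire t0:  (A=4, B=0, C=1, D=3) → (A=4, B=0, C=1, D=6)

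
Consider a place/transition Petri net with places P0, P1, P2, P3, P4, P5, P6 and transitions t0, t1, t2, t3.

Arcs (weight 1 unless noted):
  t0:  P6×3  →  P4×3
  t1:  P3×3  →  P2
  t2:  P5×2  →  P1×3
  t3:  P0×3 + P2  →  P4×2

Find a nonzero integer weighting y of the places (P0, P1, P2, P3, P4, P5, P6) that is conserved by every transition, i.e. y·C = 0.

Incidence matrix C (rows=places, cols=transitions):
       t0   t1   t2   t3
   P0   0    0    0   -3
   P1   0    0    3    0
   P2   0    1    0   -1
   P3   0   -3    0    0
   P4   3    0    0    2
   P5   0    0   -2    0
   P6  -3    0    0    0

Candidate y = [1, 0, -3, -1, 0, 0, 0]; check y·C column-wise:
  col t0: 1·0 + -3·0 + -1·0 + 0·3 + 0·-3 = 0
  col t1: 1·0 + -3·1 + -1·-3 = 0
  col t2: 1·0 + 0·3 + -3·0 + -1·0 + 0·-2 = 0
  col t3: 1·-3 + -3·-1 + -1·0 + 0·2 = 0

y = (P0:1, P1:0, P2:-3, P3:-1, P4:0, P5:0, P6:0)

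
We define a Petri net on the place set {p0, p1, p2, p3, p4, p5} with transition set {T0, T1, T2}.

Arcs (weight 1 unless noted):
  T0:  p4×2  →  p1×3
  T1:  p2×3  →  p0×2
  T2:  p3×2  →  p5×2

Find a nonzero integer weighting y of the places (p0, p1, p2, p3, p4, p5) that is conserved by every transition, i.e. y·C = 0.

Incidence matrix C (rows=places, cols=transitions):
       T0   T1   T2
   p0   0    2    0
   p1   3    0    0
   p2   0   -3    0
   p3   0    0   -2
   p4  -2    0    0
   p5   0    0    2

Candidate y = [3, 0, 2, 0, 0, 0]; check y·C column-wise:
  col T0: 3·0 + 0·3 + 2·0 + 0·-2 = 0
  col T1: 3·2 + 2·-3 = 0
  col T2: 3·0 + 2·0 + 0·-2 + 0·2 = 0

y = (p0:3, p1:0, p2:2, p3:0, p4:0, p5:0)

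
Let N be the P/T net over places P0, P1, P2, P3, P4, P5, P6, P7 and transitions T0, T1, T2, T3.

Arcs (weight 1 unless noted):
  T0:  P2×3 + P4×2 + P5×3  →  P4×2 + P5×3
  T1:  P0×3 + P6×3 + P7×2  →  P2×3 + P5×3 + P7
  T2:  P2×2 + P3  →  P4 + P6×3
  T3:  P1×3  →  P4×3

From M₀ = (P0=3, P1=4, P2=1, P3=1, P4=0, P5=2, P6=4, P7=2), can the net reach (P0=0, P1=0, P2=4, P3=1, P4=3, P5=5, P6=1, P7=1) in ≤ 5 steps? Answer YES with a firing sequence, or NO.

NO — not reachable within 5 firings

depth 0: 1 marking
depth 1: 3 markings reached so far
depth 2: 5 markings reached so far
depth 3: 7 markings reached so far
depth 4: 7 markings reached so far
(frontier empty at depth 4; search complete)
target is not among the 7 markings reachable within 5 steps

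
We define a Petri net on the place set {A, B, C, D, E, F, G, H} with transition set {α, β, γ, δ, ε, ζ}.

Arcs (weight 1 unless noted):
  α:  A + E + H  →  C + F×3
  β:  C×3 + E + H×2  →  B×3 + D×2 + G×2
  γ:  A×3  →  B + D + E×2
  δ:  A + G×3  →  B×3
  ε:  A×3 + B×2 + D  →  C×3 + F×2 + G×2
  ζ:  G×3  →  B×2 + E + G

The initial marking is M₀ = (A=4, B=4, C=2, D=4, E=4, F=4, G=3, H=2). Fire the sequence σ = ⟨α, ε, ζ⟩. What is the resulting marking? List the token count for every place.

(A=0, B=4, C=6, D=3, E=4, F=9, G=3, H=1)

step 1: fire α:  (A=4, B=4, C=2, D=4, E=4, F=4, G=3, H=2) → (A=3, B=4, C=3, D=4, E=3, F=7, G=3, H=1)
step 2: fire ε:  (A=3, B=4, C=3, D=4, E=3, F=7, G=3, H=1) → (A=0, B=2, C=6, D=3, E=3, F=9, G=5, H=1)
step 3: fire ζ:  (A=0, B=2, C=6, D=3, E=3, F=9, G=5, H=1) → (A=0, B=4, C=6, D=3, E=4, F=9, G=3, H=1)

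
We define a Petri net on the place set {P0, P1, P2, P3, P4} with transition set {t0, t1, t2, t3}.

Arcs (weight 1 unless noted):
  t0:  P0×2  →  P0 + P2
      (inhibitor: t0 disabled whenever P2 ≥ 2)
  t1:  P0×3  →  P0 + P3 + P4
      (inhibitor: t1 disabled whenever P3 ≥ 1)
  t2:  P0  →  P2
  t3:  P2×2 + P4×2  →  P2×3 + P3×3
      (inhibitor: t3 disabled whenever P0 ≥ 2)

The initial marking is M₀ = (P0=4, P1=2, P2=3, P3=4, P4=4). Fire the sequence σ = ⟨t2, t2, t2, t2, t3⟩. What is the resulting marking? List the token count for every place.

(P0=0, P1=2, P2=8, P3=7, P4=2)

step 1: fire t2:  (P0=4, P1=2, P2=3, P3=4, P4=4) → (P0=3, P1=2, P2=4, P3=4, P4=4)
step 2: fire t2:  (P0=3, P1=2, P2=4, P3=4, P4=4) → (P0=2, P1=2, P2=5, P3=4, P4=4)
step 3: fire t2:  (P0=2, P1=2, P2=5, P3=4, P4=4) → (P0=1, P1=2, P2=6, P3=4, P4=4)
step 4: fire t2:  (P0=1, P1=2, P2=6, P3=4, P4=4) → (P0=0, P1=2, P2=7, P3=4, P4=4)
step 5: fire t3:  (P0=0, P1=2, P2=7, P3=4, P4=4) → (P0=0, P1=2, P2=8, P3=7, P4=2)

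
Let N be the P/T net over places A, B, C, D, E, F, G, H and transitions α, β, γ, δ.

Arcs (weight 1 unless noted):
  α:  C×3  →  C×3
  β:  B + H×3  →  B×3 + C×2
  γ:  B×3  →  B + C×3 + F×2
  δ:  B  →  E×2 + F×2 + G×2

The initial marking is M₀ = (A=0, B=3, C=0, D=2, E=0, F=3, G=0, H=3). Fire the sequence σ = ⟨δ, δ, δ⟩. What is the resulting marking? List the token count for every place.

step 1: fire δ:  (A=0, B=3, C=0, D=2, E=0, F=3, G=0, H=3) → (A=0, B=2, C=0, D=2, E=2, F=5, G=2, H=3)
step 2: fire δ:  (A=0, B=2, C=0, D=2, E=2, F=5, G=2, H=3) → (A=0, B=1, C=0, D=2, E=4, F=7, G=4, H=3)
step 3: fire δ:  (A=0, B=1, C=0, D=2, E=4, F=7, G=4, H=3) → (A=0, B=0, C=0, D=2, E=6, F=9, G=6, H=3)

(A=0, B=0, C=0, D=2, E=6, F=9, G=6, H=3)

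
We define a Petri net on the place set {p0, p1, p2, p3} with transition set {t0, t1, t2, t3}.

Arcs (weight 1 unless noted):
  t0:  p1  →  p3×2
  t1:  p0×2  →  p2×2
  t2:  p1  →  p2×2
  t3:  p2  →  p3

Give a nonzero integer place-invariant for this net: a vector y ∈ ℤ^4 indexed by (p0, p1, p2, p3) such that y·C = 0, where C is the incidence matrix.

Incidence matrix C (rows=places, cols=transitions):
       t0   t1   t2   t3
   p0   0   -2    0    0
   p1  -1    0   -1    0
   p2   0    2    2   -1
   p3   2    0    0    1

Candidate y = [1, 2, 1, 1]; check y·C column-wise:
  col t0: 1·0 + 2·-1 + 1·0 + 1·2 = 0
  col t1: 1·-2 + 2·0 + 1·2 + 1·0 = 0
  col t2: 1·0 + 2·-1 + 1·2 + 1·0 = 0
  col t3: 1·0 + 2·0 + 1·-1 + 1·1 = 0

y = (p0:1, p1:2, p2:1, p3:1)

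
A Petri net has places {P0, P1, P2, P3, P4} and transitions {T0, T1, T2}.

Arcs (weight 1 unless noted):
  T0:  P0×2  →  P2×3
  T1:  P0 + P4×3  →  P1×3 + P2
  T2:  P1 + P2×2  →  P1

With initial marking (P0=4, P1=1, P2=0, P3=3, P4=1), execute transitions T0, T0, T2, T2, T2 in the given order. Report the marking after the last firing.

step 1: fire T0:  (P0=4, P1=1, P2=0, P3=3, P4=1) → (P0=2, P1=1, P2=3, P3=3, P4=1)
step 2: fire T0:  (P0=2, P1=1, P2=3, P3=3, P4=1) → (P0=0, P1=1, P2=6, P3=3, P4=1)
step 3: fire T2:  (P0=0, P1=1, P2=6, P3=3, P4=1) → (P0=0, P1=1, P2=4, P3=3, P4=1)
step 4: fire T2:  (P0=0, P1=1, P2=4, P3=3, P4=1) → (P0=0, P1=1, P2=2, P3=3, P4=1)
step 5: fire T2:  (P0=0, P1=1, P2=2, P3=3, P4=1) → (P0=0, P1=1, P2=0, P3=3, P4=1)

(P0=0, P1=1, P2=0, P3=3, P4=1)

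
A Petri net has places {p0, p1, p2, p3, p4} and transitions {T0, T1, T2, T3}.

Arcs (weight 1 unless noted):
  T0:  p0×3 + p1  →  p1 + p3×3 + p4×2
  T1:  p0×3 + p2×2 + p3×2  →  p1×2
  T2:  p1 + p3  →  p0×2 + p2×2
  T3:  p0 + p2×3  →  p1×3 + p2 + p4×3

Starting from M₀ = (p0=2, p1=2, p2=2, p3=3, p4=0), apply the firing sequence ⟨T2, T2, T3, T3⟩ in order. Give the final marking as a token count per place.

(p0=4, p1=6, p2=2, p3=1, p4=6)

step 1: fire T2:  (p0=2, p1=2, p2=2, p3=3, p4=0) → (p0=4, p1=1, p2=4, p3=2, p4=0)
step 2: fire T2:  (p0=4, p1=1, p2=4, p3=2, p4=0) → (p0=6, p1=0, p2=6, p3=1, p4=0)
step 3: fire T3:  (p0=6, p1=0, p2=6, p3=1, p4=0) → (p0=5, p1=3, p2=4, p3=1, p4=3)
step 4: fire T3:  (p0=5, p1=3, p2=4, p3=1, p4=3) → (p0=4, p1=6, p2=2, p3=1, p4=6)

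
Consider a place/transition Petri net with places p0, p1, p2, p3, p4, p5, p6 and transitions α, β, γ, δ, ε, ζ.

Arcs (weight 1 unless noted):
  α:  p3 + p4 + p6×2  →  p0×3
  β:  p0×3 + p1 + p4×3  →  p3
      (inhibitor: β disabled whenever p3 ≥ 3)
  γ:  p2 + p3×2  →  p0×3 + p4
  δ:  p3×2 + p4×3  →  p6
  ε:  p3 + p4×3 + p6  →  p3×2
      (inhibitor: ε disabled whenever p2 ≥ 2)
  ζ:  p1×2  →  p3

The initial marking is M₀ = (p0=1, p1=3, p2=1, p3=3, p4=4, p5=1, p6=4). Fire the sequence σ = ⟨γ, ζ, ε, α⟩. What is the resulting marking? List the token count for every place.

step 1: fire γ:  (p0=1, p1=3, p2=1, p3=3, p4=4, p5=1, p6=4) → (p0=4, p1=3, p2=0, p3=1, p4=5, p5=1, p6=4)
step 2: fire ζ:  (p0=4, p1=3, p2=0, p3=1, p4=5, p5=1, p6=4) → (p0=4, p1=1, p2=0, p3=2, p4=5, p5=1, p6=4)
step 3: fire ε:  (p0=4, p1=1, p2=0, p3=2, p4=5, p5=1, p6=4) → (p0=4, p1=1, p2=0, p3=3, p4=2, p5=1, p6=3)
step 4: fire α:  (p0=4, p1=1, p2=0, p3=3, p4=2, p5=1, p6=3) → (p0=7, p1=1, p2=0, p3=2, p4=1, p5=1, p6=1)

(p0=7, p1=1, p2=0, p3=2, p4=1, p5=1, p6=1)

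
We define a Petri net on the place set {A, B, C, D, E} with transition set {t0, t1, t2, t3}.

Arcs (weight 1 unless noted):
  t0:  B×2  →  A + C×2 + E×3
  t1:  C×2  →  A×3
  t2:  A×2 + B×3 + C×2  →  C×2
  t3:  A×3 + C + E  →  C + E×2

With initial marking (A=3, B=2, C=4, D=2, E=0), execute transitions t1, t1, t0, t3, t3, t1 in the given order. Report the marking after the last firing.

step 1: fire t1:  (A=3, B=2, C=4, D=2, E=0) → (A=6, B=2, C=2, D=2, E=0)
step 2: fire t1:  (A=6, B=2, C=2, D=2, E=0) → (A=9, B=2, C=0, D=2, E=0)
step 3: fire t0:  (A=9, B=2, C=0, D=2, E=0) → (A=10, B=0, C=2, D=2, E=3)
step 4: fire t3:  (A=10, B=0, C=2, D=2, E=3) → (A=7, B=0, C=2, D=2, E=4)
step 5: fire t3:  (A=7, B=0, C=2, D=2, E=4) → (A=4, B=0, C=2, D=2, E=5)
step 6: fire t1:  (A=4, B=0, C=2, D=2, E=5) → (A=7, B=0, C=0, D=2, E=5)

(A=7, B=0, C=0, D=2, E=5)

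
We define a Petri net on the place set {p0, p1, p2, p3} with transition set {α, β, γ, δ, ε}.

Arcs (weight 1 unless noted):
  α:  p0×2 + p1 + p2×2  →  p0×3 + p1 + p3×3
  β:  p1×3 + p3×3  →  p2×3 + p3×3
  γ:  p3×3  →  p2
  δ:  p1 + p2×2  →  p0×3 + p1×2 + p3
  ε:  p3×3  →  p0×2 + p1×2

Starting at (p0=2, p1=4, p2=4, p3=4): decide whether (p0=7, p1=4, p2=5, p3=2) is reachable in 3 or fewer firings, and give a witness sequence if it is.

YES — reachable via ⟨β, δ, ε⟩ (3 firings)

step 1: fire β:  (p0=2, p1=4, p2=4, p3=4) → (p0=2, p1=1, p2=7, p3=4)
step 2: fire δ:  (p0=2, p1=1, p2=7, p3=4) → (p0=5, p1=2, p2=5, p3=5)
step 3: fire ε:  (p0=5, p1=2, p2=5, p3=5) → (p0=7, p1=4, p2=5, p3=2)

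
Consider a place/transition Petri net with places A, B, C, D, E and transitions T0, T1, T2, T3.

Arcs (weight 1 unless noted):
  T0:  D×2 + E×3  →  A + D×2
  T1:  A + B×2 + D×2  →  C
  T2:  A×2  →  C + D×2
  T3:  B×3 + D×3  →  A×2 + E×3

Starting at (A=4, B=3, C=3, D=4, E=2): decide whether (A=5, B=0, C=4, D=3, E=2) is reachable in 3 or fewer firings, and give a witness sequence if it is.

step 1: fire T2:  (A=4, B=3, C=3, D=4, E=2) → (A=2, B=3, C=4, D=6, E=2)
step 2: fire T3:  (A=2, B=3, C=4, D=6, E=2) → (A=4, B=0, C=4, D=3, E=5)
step 3: fire T0:  (A=4, B=0, C=4, D=3, E=5) → (A=5, B=0, C=4, D=3, E=2)

YES — reachable via ⟨T2, T3, T0⟩ (3 firings)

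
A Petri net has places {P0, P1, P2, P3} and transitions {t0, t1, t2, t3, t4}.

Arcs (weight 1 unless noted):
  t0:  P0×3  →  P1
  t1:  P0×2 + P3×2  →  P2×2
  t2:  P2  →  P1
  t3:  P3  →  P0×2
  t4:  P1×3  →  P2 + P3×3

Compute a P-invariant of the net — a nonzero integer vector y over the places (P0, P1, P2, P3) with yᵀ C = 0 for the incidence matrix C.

y = (P0:1, P1:3, P2:3, P3:2)

Incidence matrix C (rows=places, cols=transitions):
       t0   t1   t2   t3   t4
   P0  -3   -2    0    2    0
   P1   1    0    1    0   -3
   P2   0    2   -1    0    1
   P3   0   -2    0   -1    3

Candidate y = [1, 3, 3, 2]; check y·C column-wise:
  col t0: 1·-3 + 3·1 + 3·0 + 2·0 = 0
  col t1: 1·-2 + 3·0 + 3·2 + 2·-2 = 0
  col t2: 1·0 + 3·1 + 3·-1 + 2·0 = 0
  col t3: 1·2 + 3·0 + 3·0 + 2·-1 = 0
  col t4: 1·0 + 3·-3 + 3·1 + 2·3 = 0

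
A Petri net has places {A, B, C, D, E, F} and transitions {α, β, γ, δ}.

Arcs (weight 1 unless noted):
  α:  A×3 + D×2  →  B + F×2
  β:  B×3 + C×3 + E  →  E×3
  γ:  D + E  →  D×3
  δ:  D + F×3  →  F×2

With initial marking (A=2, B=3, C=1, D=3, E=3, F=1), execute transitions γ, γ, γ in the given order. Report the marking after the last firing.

(A=2, B=3, C=1, D=9, E=0, F=1)

step 1: fire γ:  (A=2, B=3, C=1, D=3, E=3, F=1) → (A=2, B=3, C=1, D=5, E=2, F=1)
step 2: fire γ:  (A=2, B=3, C=1, D=5, E=2, F=1) → (A=2, B=3, C=1, D=7, E=1, F=1)
step 3: fire γ:  (A=2, B=3, C=1, D=7, E=1, F=1) → (A=2, B=3, C=1, D=9, E=0, F=1)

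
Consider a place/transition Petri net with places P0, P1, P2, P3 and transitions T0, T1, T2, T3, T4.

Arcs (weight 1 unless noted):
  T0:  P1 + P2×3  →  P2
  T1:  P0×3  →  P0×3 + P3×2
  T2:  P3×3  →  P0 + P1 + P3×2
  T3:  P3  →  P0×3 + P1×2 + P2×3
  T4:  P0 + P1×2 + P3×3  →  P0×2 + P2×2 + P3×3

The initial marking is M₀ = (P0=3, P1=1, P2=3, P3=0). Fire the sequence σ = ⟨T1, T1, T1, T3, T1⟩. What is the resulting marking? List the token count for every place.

(P0=6, P1=3, P2=6, P3=7)

step 1: fire T1:  (P0=3, P1=1, P2=3, P3=0) → (P0=3, P1=1, P2=3, P3=2)
step 2: fire T1:  (P0=3, P1=1, P2=3, P3=2) → (P0=3, P1=1, P2=3, P3=4)
step 3: fire T1:  (P0=3, P1=1, P2=3, P3=4) → (P0=3, P1=1, P2=3, P3=6)
step 4: fire T3:  (P0=3, P1=1, P2=3, P3=6) → (P0=6, P1=3, P2=6, P3=5)
step 5: fire T1:  (P0=6, P1=3, P2=6, P3=5) → (P0=6, P1=3, P2=6, P3=7)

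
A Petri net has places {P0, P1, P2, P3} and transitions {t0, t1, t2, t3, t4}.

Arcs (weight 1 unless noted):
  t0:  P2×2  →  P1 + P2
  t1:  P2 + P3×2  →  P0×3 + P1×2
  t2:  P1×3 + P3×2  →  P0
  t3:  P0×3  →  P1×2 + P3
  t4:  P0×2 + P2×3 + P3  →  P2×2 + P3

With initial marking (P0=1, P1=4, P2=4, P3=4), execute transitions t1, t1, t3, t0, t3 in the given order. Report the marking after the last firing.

step 1: fire t1:  (P0=1, P1=4, P2=4, P3=4) → (P0=4, P1=6, P2=3, P3=2)
step 2: fire t1:  (P0=4, P1=6, P2=3, P3=2) → (P0=7, P1=8, P2=2, P3=0)
step 3: fire t3:  (P0=7, P1=8, P2=2, P3=0) → (P0=4, P1=10, P2=2, P3=1)
step 4: fire t0:  (P0=4, P1=10, P2=2, P3=1) → (P0=4, P1=11, P2=1, P3=1)
step 5: fire t3:  (P0=4, P1=11, P2=1, P3=1) → (P0=1, P1=13, P2=1, P3=2)

(P0=1, P1=13, P2=1, P3=2)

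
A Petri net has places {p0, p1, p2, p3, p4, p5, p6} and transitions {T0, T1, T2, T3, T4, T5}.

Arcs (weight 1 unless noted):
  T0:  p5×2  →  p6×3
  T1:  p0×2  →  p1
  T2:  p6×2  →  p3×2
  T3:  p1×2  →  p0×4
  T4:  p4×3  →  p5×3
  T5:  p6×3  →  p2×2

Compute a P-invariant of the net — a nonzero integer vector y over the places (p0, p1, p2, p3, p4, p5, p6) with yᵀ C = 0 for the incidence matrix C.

Incidence matrix C (rows=places, cols=transitions):
       T0   T1   T2   T3   T4   T5
   p0   0   -2    0    4    0    0
   p1   0    1    0   -2    0    0
   p2   0    0    0    0    0    2
   p3   0    0    2    0    0    0
   p4   0    0    0    0   -3    0
   p5  -2    0    0    0    3    0
   p6   3    0   -2    0    0   -3

Candidate y = [1, 2, 0, 0, 0, 0, 0]; check y·C column-wise:
  col T0: 1·0 + 2·0 + 0·-2 + 0·3 = 0
  col T1: 1·-2 + 2·1 = 0
  col T2: 1·0 + 2·0 + 0·2 + 0·-2 = 0
  col T3: 1·4 + 2·-2 = 0
  col T4: 1·0 + 2·0 + 0·-3 + 0·3 = 0
  col T5: 1·0 + 2·0 + 0·2 + 0·-3 = 0

y = (p0:1, p1:2, p2:0, p3:0, p4:0, p5:0, p6:0)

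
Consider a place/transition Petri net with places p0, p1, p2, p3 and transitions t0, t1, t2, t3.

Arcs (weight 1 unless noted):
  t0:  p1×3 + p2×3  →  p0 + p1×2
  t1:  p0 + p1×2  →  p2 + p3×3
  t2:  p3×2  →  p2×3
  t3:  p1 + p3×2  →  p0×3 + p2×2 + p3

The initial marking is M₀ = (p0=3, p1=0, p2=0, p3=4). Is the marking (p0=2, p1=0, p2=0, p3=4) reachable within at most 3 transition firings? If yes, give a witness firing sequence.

depth 0: 1 marking
depth 1: 2 markings reached so far
depth 2: 3 markings reached so far
depth 3: 3 markings reached so far
(frontier empty at depth 3; search complete)
target is not among the 3 markings reachable within 3 steps

NO — not reachable within 3 firings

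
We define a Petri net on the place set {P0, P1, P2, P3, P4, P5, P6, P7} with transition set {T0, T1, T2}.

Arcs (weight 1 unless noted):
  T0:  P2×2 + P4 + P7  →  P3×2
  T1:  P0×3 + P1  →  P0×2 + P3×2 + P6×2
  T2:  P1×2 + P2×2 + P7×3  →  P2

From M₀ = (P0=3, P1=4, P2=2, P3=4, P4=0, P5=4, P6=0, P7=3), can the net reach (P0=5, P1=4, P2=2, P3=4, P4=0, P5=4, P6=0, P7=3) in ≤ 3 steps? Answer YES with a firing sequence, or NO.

NO — not reachable within 3 firings

depth 0: 1 marking
depth 1: 3 markings reached so far
depth 2: 4 markings reached so far
depth 3: 4 markings reached so far
(frontier empty at depth 3; search complete)
target is not among the 4 markings reachable within 3 steps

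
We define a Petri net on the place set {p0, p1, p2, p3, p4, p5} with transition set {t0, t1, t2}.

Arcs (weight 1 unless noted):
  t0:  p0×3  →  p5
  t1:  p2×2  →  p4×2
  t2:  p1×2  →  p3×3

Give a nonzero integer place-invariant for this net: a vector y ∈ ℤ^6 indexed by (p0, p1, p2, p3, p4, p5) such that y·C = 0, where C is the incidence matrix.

y = (p0:0, p1:3, p2:0, p3:2, p4:0, p5:0)

Incidence matrix C (rows=places, cols=transitions):
       t0   t1   t2
   p0  -3    0    0
   p1   0    0   -2
   p2   0   -2    0
   p3   0    0    3
   p4   0    2    0
   p5   1    0    0

Candidate y = [0, 3, 0, 2, 0, 0]; check y·C column-wise:
  col t0: 0·-3 + 3·0 + 2·0 + 0·1 = 0
  col t1: 3·0 + 0·-2 + 2·0 + 0·2 = 0
  col t2: 3·-2 + 2·3 = 0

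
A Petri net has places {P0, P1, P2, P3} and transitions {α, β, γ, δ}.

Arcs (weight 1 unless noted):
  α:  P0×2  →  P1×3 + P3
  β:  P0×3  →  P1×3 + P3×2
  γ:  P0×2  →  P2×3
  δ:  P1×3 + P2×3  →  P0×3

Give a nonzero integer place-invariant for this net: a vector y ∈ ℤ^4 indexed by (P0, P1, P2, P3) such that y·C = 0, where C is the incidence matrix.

y = (P0:3, P1:1, P2:2, P3:3)

Incidence matrix C (rows=places, cols=transitions):
        α    β    γ    δ
   P0  -2   -3   -2    3
   P1   3    3    0   -3
   P2   0    0    3   -3
   P3   1    2    0    0

Candidate y = [3, 1, 2, 3]; check y·C column-wise:
  col α: 3·-2 + 1·3 + 2·0 + 3·1 = 0
  col β: 3·-3 + 1·3 + 2·0 + 3·2 = 0
  col γ: 3·-2 + 1·0 + 2·3 + 3·0 = 0
  col δ: 3·3 + 1·-3 + 2·-3 + 3·0 = 0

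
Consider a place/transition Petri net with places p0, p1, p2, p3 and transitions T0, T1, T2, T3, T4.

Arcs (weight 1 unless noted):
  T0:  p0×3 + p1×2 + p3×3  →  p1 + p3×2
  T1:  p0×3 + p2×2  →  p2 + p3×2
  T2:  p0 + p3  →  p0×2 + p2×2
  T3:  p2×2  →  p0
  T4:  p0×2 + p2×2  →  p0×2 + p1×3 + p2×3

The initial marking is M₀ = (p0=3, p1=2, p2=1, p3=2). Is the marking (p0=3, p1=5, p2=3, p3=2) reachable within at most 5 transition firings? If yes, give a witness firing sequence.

step 1: fire T2:  (p0=3, p1=2, p2=1, p3=2) → (p0=4, p1=2, p2=3, p3=1)
step 2: fire T1:  (p0=4, p1=2, p2=3, p3=1) → (p0=1, p1=2, p2=2, p3=3)
step 3: fire T2:  (p0=1, p1=2, p2=2, p3=3) → (p0=2, p1=2, p2=4, p3=2)
step 4: fire T3:  (p0=2, p1=2, p2=4, p3=2) → (p0=3, p1=2, p2=2, p3=2)
step 5: fire T4:  (p0=3, p1=2, p2=2, p3=2) → (p0=3, p1=5, p2=3, p3=2)

YES — reachable via ⟨T2, T1, T2, T3, T4⟩ (5 firings)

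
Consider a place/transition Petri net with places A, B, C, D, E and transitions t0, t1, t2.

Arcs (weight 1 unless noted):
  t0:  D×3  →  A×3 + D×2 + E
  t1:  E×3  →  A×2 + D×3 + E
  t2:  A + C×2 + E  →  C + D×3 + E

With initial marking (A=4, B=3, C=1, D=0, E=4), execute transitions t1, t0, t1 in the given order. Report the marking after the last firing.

(A=11, B=3, C=1, D=5, E=1)

step 1: fire t1:  (A=4, B=3, C=1, D=0, E=4) → (A=6, B=3, C=1, D=3, E=2)
step 2: fire t0:  (A=6, B=3, C=1, D=3, E=2) → (A=9, B=3, C=1, D=2, E=3)
step 3: fire t1:  (A=9, B=3, C=1, D=2, E=3) → (A=11, B=3, C=1, D=5, E=1)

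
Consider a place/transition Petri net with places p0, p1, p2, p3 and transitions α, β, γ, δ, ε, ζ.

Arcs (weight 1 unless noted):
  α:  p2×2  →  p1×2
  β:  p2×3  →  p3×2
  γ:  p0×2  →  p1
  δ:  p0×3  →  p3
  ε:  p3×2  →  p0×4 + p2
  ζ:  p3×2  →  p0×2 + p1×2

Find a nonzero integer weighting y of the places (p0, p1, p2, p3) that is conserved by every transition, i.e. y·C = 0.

y = (p0:1, p1:2, p2:2, p3:3)

Incidence matrix C (rows=places, cols=transitions):
        α    β    γ    δ    ε    ζ
   p0   0    0   -2   -3    4    2
   p1   2    0    1    0    0    2
   p2  -2   -3    0    0    1    0
   p3   0    2    0    1   -2   -2

Candidate y = [1, 2, 2, 3]; check y·C column-wise:
  col α: 1·0 + 2·2 + 2·-2 + 3·0 = 0
  col β: 1·0 + 2·0 + 2·-3 + 3·2 = 0
  col γ: 1·-2 + 2·1 + 2·0 + 3·0 = 0
  col δ: 1·-3 + 2·0 + 2·0 + 3·1 = 0
  col ε: 1·4 + 2·0 + 2·1 + 3·-2 = 0
  col ζ: 1·2 + 2·2 + 2·0 + 3·-2 = 0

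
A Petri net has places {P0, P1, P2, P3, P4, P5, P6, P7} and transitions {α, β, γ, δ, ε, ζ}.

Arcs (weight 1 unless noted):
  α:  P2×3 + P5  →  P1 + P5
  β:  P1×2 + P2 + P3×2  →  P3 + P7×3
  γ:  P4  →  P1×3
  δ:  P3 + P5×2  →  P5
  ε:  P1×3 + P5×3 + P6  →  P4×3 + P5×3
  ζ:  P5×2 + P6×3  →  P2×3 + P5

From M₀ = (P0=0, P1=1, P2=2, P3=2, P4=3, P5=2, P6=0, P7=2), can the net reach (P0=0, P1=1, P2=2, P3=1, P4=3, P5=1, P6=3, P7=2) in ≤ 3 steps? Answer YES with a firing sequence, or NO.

NO — not reachable within 3 firings

depth 0: 1 marking
depth 1: 3 markings reached so far
depth 2: 6 markings reached so far
depth 3: 10 markings reached so far
target is not among the 10 markings reachable within 3 steps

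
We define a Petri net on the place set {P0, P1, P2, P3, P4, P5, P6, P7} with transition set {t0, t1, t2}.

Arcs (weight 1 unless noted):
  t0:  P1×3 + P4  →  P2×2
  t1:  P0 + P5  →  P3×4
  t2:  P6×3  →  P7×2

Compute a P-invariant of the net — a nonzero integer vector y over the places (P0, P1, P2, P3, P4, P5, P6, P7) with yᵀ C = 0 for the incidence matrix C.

y = (P0:0, P1:2, P2:3, P3:0, P4:0, P5:0, P6:0, P7:0)

Incidence matrix C (rows=places, cols=transitions):
       t0   t1   t2
   P0   0   -1    0
   P1  -3    0    0
   P2   2    0    0
   P3   0    4    0
   P4  -1    0    0
   P5   0   -1    0
   P6   0    0   -3
   P7   0    0    2

Candidate y = [0, 2, 3, 0, 0, 0, 0, 0]; check y·C column-wise:
  col t0: 2·-3 + 3·2 + 0·-1 = 0
  col t1: 0·-1 + 2·0 + 3·0 + 0·4 + 0·-1 = 0
  col t2: 2·0 + 3·0 + 0·-3 + 0·2 = 0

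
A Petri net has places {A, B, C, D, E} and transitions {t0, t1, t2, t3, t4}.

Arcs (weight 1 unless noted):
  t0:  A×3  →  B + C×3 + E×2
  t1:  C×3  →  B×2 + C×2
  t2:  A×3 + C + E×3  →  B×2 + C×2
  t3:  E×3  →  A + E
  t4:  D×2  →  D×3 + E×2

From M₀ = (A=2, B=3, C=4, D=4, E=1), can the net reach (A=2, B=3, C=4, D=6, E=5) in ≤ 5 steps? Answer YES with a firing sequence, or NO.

YES — reachable via ⟨t4, t4⟩ (2 firings)

step 1: fire t4:  (A=2, B=3, C=4, D=4, E=1) → (A=2, B=3, C=4, D=5, E=3)
step 2: fire t4:  (A=2, B=3, C=4, D=5, E=3) → (A=2, B=3, C=4, D=6, E=5)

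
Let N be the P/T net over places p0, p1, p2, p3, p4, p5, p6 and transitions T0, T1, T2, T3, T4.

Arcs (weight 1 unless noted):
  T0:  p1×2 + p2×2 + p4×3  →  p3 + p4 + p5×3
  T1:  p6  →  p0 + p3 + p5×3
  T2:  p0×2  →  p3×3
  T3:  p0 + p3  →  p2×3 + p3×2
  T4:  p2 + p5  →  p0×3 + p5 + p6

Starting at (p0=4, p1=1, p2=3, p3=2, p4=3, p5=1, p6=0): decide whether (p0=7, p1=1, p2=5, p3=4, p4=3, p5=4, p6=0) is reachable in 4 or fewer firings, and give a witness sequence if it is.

step 1: fire T3:  (p0=4, p1=1, p2=3, p3=2, p4=3, p5=1, p6=0) → (p0=3, p1=1, p2=6, p3=3, p4=3, p5=1, p6=0)
step 2: fire T4:  (p0=3, p1=1, p2=6, p3=3, p4=3, p5=1, p6=0) → (p0=6, p1=1, p2=5, p3=3, p4=3, p5=1, p6=1)
step 3: fire T1:  (p0=6, p1=1, p2=5, p3=3, p4=3, p5=1, p6=1) → (p0=7, p1=1, p2=5, p3=4, p4=3, p5=4, p6=0)

YES — reachable via ⟨T3, T4, T1⟩ (3 firings)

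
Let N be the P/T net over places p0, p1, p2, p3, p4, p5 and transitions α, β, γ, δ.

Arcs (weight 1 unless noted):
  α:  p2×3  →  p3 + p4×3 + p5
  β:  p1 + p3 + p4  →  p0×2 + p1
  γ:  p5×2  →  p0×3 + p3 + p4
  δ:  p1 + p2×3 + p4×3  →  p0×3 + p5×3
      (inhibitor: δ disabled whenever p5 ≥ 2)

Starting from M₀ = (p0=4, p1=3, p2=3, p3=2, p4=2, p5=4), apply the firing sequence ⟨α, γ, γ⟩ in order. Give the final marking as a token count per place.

(p0=10, p1=3, p2=0, p3=5, p4=7, p5=1)

step 1: fire α:  (p0=4, p1=3, p2=3, p3=2, p4=2, p5=4) → (p0=4, p1=3, p2=0, p3=3, p4=5, p5=5)
step 2: fire γ:  (p0=4, p1=3, p2=0, p3=3, p4=5, p5=5) → (p0=7, p1=3, p2=0, p3=4, p4=6, p5=3)
step 3: fire γ:  (p0=7, p1=3, p2=0, p3=4, p4=6, p5=3) → (p0=10, p1=3, p2=0, p3=5, p4=7, p5=1)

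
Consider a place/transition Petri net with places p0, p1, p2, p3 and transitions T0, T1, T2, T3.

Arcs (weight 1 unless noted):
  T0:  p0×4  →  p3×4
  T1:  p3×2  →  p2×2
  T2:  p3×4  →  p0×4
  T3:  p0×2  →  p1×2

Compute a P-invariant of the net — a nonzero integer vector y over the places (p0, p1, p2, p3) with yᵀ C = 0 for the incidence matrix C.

Incidence matrix C (rows=places, cols=transitions):
       T0   T1   T2   T3
   p0  -4    0    4   -2
   p1   0    0    0    2
   p2   0    2    0    0
   p3   4   -2   -4    0

Candidate y = [1, 1, 1, 1]; check y·C column-wise:
  col T0: 1·-4 + 1·0 + 1·0 + 1·4 = 0
  col T1: 1·0 + 1·0 + 1·2 + 1·-2 = 0
  col T2: 1·4 + 1·0 + 1·0 + 1·-4 = 0
  col T3: 1·-2 + 1·2 + 1·0 + 1·0 = 0

y = (p0:1, p1:1, p2:1, p3:1)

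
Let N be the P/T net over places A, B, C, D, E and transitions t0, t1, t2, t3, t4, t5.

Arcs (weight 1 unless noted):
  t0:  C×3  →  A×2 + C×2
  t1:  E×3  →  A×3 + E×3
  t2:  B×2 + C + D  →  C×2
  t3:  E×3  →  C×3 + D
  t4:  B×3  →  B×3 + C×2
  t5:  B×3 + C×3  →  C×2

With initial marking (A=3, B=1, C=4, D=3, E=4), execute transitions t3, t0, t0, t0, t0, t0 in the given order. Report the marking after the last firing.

(A=13, B=1, C=2, D=4, E=1)

step 1: fire t3:  (A=3, B=1, C=4, D=3, E=4) → (A=3, B=1, C=7, D=4, E=1)
step 2: fire t0:  (A=3, B=1, C=7, D=4, E=1) → (A=5, B=1, C=6, D=4, E=1)
step 3: fire t0:  (A=5, B=1, C=6, D=4, E=1) → (A=7, B=1, C=5, D=4, E=1)
step 4: fire t0:  (A=7, B=1, C=5, D=4, E=1) → (A=9, B=1, C=4, D=4, E=1)
step 5: fire t0:  (A=9, B=1, C=4, D=4, E=1) → (A=11, B=1, C=3, D=4, E=1)
step 6: fire t0:  (A=11, B=1, C=3, D=4, E=1) → (A=13, B=1, C=2, D=4, E=1)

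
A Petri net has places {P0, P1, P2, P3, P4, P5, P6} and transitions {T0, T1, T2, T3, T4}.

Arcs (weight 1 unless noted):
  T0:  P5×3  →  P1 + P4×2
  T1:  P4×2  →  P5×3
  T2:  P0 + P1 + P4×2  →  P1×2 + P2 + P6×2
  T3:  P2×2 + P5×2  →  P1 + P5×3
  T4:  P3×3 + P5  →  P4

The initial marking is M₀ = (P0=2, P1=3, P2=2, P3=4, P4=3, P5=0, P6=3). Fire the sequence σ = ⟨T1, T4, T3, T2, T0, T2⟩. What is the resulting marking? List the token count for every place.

step 1: fire T1:  (P0=2, P1=3, P2=2, P3=4, P4=3, P5=0, P6=3) → (P0=2, P1=3, P2=2, P3=4, P4=1, P5=3, P6=3)
step 2: fire T4:  (P0=2, P1=3, P2=2, P3=4, P4=1, P5=3, P6=3) → (P0=2, P1=3, P2=2, P3=1, P4=2, P5=2, P6=3)
step 3: fire T3:  (P0=2, P1=3, P2=2, P3=1, P4=2, P5=2, P6=3) → (P0=2, P1=4, P2=0, P3=1, P4=2, P5=3, P6=3)
step 4: fire T2:  (P0=2, P1=4, P2=0, P3=1, P4=2, P5=3, P6=3) → (P0=1, P1=5, P2=1, P3=1, P4=0, P5=3, P6=5)
step 5: fire T0:  (P0=1, P1=5, P2=1, P3=1, P4=0, P5=3, P6=5) → (P0=1, P1=6, P2=1, P3=1, P4=2, P5=0, P6=5)
step 6: fire T2:  (P0=1, P1=6, P2=1, P3=1, P4=2, P5=0, P6=5) → (P0=0, P1=7, P2=2, P3=1, P4=0, P5=0, P6=7)

(P0=0, P1=7, P2=2, P3=1, P4=0, P5=0, P6=7)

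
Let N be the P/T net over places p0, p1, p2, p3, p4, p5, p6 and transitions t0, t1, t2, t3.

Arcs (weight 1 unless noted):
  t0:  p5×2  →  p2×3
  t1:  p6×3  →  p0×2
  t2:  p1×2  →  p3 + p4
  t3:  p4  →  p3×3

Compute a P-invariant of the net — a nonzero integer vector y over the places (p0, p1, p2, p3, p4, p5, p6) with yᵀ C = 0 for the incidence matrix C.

y = (p0:0, p1:2, p2:0, p3:1, p4:3, p5:0, p6:0)

Incidence matrix C (rows=places, cols=transitions):
       t0   t1   t2   t3
   p0   0    2    0    0
   p1   0    0   -2    0
   p2   3    0    0    0
   p3   0    0    1    3
   p4   0    0    1   -1
   p5  -2    0    0    0
   p6   0   -3    0    0

Candidate y = [0, 2, 0, 1, 3, 0, 0]; check y·C column-wise:
  col t0: 2·0 + 0·3 + 1·0 + 3·0 + 0·-2 = 0
  col t1: 0·2 + 2·0 + 1·0 + 3·0 + 0·-3 = 0
  col t2: 2·-2 + 1·1 + 3·1 = 0
  col t3: 2·0 + 1·3 + 3·-1 = 0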